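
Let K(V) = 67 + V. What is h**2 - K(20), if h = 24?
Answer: 489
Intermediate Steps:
h**2 - K(20) = 24**2 - (67 + 20) = 576 - 1*87 = 576 - 87 = 489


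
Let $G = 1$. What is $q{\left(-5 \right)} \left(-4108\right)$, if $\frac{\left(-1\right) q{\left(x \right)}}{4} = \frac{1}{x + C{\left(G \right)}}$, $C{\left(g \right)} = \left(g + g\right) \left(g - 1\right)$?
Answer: $- \frac{16432}{5} \approx -3286.4$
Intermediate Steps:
$C{\left(g \right)} = 2 g \left(-1 + g\right)$
$q{\left(x \right)} = - \frac{4}{x}$ ($q{\left(x \right)} = - \frac{4}{x + 2 \cdot 1 \left(-1 + 1\right)} = - \frac{4}{x + 2 \cdot 1 \cdot 0} = - \frac{4}{x + 0} = - \frac{4}{x}$)
$q{\left(-5 \right)} \left(-4108\right) = - \frac{4}{-5} \left(-4108\right) = \left(-4\right) \left(- \frac{1}{5}\right) \left(-4108\right) = \frac{4}{5} \left(-4108\right) = - \frac{16432}{5}$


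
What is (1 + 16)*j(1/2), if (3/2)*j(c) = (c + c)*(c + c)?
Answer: 34/3 ≈ 11.333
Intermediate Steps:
j(c) = 8*c**2/3 (j(c) = 2*((c + c)*(c + c))/3 = 2*((2*c)*(2*c))/3 = 2*(4*c**2)/3 = 8*c**2/3)
(1 + 16)*j(1/2) = (1 + 16)*(8*(1/2)**2/3) = 17*(8*(1/2)**2/3) = 17*((8/3)*(1/4)) = 17*(2/3) = 34/3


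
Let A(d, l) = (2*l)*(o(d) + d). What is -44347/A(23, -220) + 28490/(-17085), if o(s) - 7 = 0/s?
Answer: 8480011/5011600 ≈ 1.6921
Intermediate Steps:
o(s) = 7 (o(s) = 7 + 0/s = 7 + 0 = 7)
A(d, l) = 2*l*(7 + d) (A(d, l) = (2*l)*(7 + d) = 2*l*(7 + d))
-44347/A(23, -220) + 28490/(-17085) = -44347*(-1/(440*(7 + 23))) + 28490/(-17085) = -44347/(2*(-220)*30) + 28490*(-1/17085) = -44347/(-13200) - 5698/3417 = -44347*(-1/13200) - 5698/3417 = 44347/13200 - 5698/3417 = 8480011/5011600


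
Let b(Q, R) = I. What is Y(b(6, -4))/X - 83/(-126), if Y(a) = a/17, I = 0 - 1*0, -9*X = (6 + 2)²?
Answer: 83/126 ≈ 0.65873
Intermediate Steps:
X = -64/9 (X = -(6 + 2)²/9 = -⅑*8² = -⅑*64 = -64/9 ≈ -7.1111)
I = 0 (I = 0 + 0 = 0)
b(Q, R) = 0
Y(a) = a/17 (Y(a) = a*(1/17) = a/17)
Y(b(6, -4))/X - 83/(-126) = ((1/17)*0)/(-64/9) - 83/(-126) = 0*(-9/64) - 83*(-1/126) = 0 + 83/126 = 83/126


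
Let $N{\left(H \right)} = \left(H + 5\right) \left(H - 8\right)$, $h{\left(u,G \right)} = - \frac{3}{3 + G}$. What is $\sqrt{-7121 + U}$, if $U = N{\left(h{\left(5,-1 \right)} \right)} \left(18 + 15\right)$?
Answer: $\frac{i \sqrt{32873}}{2} \approx 90.655 i$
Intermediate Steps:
$N{\left(H \right)} = \left(-8 + H\right) \left(5 + H\right)$ ($N{\left(H \right)} = \left(5 + H\right) \left(-8 + H\right) = \left(-8 + H\right) \left(5 + H\right)$)
$U = - \frac{4389}{4}$ ($U = \left(-40 + \left(- \frac{3}{3 - 1}\right)^{2} - 3 \left(- \frac{3}{3 - 1}\right)\right) \left(18 + 15\right) = \left(-40 + \left(- \frac{3}{2}\right)^{2} - 3 \left(- \frac{3}{2}\right)\right) 33 = \left(-40 + \left(\left(-3\right) \frac{1}{2}\right)^{2} - 3 \left(\left(-3\right) \frac{1}{2}\right)\right) 33 = \left(-40 + \left(- \frac{3}{2}\right)^{2} - - \frac{9}{2}\right) 33 = \left(-40 + \frac{9}{4} + \frac{9}{2}\right) 33 = \left(- \frac{133}{4}\right) 33 = - \frac{4389}{4} \approx -1097.3$)
$\sqrt{-7121 + U} = \sqrt{-7121 - \frac{4389}{4}} = \sqrt{- \frac{32873}{4}} = \frac{i \sqrt{32873}}{2}$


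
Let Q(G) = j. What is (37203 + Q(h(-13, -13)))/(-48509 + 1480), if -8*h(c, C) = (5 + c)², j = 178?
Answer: -37381/47029 ≈ -0.79485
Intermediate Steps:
h(c, C) = -(5 + c)²/8
Q(G) = 178
(37203 + Q(h(-13, -13)))/(-48509 + 1480) = (37203 + 178)/(-48509 + 1480) = 37381/(-47029) = 37381*(-1/47029) = -37381/47029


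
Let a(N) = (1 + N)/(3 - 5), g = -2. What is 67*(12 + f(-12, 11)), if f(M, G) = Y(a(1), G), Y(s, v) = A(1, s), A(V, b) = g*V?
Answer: 670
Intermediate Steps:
a(N) = -1/2 - N/2 (a(N) = (1 + N)/(-2) = (1 + N)*(-1/2) = -1/2 - N/2)
A(V, b) = -2*V
Y(s, v) = -2 (Y(s, v) = -2*1 = -2)
f(M, G) = -2
67*(12 + f(-12, 11)) = 67*(12 - 2) = 67*10 = 670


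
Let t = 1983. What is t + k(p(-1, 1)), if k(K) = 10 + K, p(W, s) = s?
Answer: 1994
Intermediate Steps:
t + k(p(-1, 1)) = 1983 + (10 + 1) = 1983 + 11 = 1994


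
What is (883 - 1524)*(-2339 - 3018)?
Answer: 3433837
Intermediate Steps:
(883 - 1524)*(-2339 - 3018) = -641*(-5357) = 3433837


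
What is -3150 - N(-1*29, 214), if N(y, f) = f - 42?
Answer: -3322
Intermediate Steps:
N(y, f) = -42 + f
-3150 - N(-1*29, 214) = -3150 - (-42 + 214) = -3150 - 1*172 = -3150 - 172 = -3322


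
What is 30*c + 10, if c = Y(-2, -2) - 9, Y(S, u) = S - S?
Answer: -260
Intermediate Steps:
Y(S, u) = 0
c = -9 (c = 0 - 9 = -9)
30*c + 10 = 30*(-9) + 10 = -270 + 10 = -260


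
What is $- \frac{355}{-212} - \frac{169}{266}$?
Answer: $\frac{29301}{28196} \approx 1.0392$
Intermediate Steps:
$- \frac{355}{-212} - \frac{169}{266} = \left(-355\right) \left(- \frac{1}{212}\right) - \frac{169}{266} = \frac{355}{212} - \frac{169}{266} = \frac{29301}{28196}$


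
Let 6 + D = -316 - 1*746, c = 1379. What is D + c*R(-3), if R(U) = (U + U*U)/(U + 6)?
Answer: 1690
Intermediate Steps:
D = -1068 (D = -6 + (-316 - 1*746) = -6 + (-316 - 746) = -6 - 1062 = -1068)
R(U) = (U + U**2)/(6 + U)
D + c*R(-3) = -1068 + 1379*(-3*(1 - 3)/(6 - 3)) = -1068 + 1379*(-3*(-2)/3) = -1068 + 1379*(-3*1/3*(-2)) = -1068 + 1379*2 = -1068 + 2758 = 1690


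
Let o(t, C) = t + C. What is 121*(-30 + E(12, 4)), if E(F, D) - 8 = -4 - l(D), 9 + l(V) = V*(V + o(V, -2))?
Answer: -4961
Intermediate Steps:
o(t, C) = C + t
l(V) = -9 + V*(-2 + 2*V) (l(V) = -9 + V*(V + (-2 + V)) = -9 + V*(-2 + 2*V))
E(F, D) = 13 - D² - D*(-2 + D) (E(F, D) = 8 + (-4 - (-9 + D² + D*(-2 + D))) = 8 + (-4 + (9 - D² - D*(-2 + D))) = 8 + (5 - D² - D*(-2 + D)) = 13 - D² - D*(-2 + D))
121*(-30 + E(12, 4)) = 121*(-30 + (13 - 1*4² - 1*4*(-2 + 4))) = 121*(-30 + (13 - 1*16 - 1*4*2)) = 121*(-30 + (13 - 16 - 8)) = 121*(-30 - 11) = 121*(-41) = -4961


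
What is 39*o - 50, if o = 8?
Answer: 262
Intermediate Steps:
39*o - 50 = 39*8 - 50 = 312 - 50 = 262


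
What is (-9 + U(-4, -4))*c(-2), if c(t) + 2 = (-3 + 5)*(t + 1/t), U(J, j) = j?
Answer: 91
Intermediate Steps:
c(t) = -2 + 2*t + 2/t (c(t) = -2 + (-3 + 5)*(t + 1/t) = -2 + 2*(t + 1/t) = -2 + (2*t + 2/t) = -2 + 2*t + 2/t)
(-9 + U(-4, -4))*c(-2) = (-9 - 4)*(-2 + 2*(-2) + 2/(-2)) = -13*(-2 - 4 + 2*(-½)) = -13*(-2 - 4 - 1) = -13*(-7) = 91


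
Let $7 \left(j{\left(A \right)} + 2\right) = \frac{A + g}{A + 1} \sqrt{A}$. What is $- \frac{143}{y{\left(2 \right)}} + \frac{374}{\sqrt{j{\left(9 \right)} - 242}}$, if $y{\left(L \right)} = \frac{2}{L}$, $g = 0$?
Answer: $-143 - \frac{374 i \sqrt{1193710}}{17053} \approx -143.0 - 23.962 i$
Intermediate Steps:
$j{\left(A \right)} = -2 + \frac{A^{\frac{3}{2}}}{7 \left(1 + A\right)}$ ($j{\left(A \right)} = -2 + \frac{\frac{A + 0}{A + 1} \sqrt{A}}{7} = -2 + \frac{\frac{A}{1 + A} \sqrt{A}}{7} = -2 + \frac{A^{\frac{3}{2}} \frac{1}{1 + A}}{7} = -2 + \frac{A^{\frac{3}{2}}}{7 \left(1 + A\right)}$)
$- \frac{143}{y{\left(2 \right)}} + \frac{374}{\sqrt{j{\left(9 \right)} - 242}} = - \frac{143}{2 \cdot \frac{1}{2}} + \frac{374}{\sqrt{\frac{-14 + 9^{\frac{3}{2}} - 126}{7 \left(1 + 9\right)} - 242}} = - \frac{143}{2 \cdot \frac{1}{2}} + \frac{374}{\sqrt{\frac{-14 + 27 - 126}{7 \cdot 10} - 242}} = - \frac{143}{1} + \frac{374}{\sqrt{\frac{1}{7} \cdot \frac{1}{10} \left(-113\right) - 242}} = \left(-143\right) 1 + \frac{374}{\sqrt{- \frac{113}{70} - 242}} = -143 + \frac{374}{\sqrt{- \frac{17053}{70}}} = -143 + \frac{374}{\frac{1}{70} i \sqrt{1193710}} = -143 + 374 \left(- \frac{i \sqrt{1193710}}{17053}\right) = -143 - \frac{374 i \sqrt{1193710}}{17053}$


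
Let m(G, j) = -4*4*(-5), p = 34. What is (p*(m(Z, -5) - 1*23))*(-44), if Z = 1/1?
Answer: -85272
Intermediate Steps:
Z = 1 (Z = 1*1 = 1)
m(G, j) = 80 (m(G, j) = -16*(-5) = 80)
(p*(m(Z, -5) - 1*23))*(-44) = (34*(80 - 1*23))*(-44) = (34*(80 - 23))*(-44) = (34*57)*(-44) = 1938*(-44) = -85272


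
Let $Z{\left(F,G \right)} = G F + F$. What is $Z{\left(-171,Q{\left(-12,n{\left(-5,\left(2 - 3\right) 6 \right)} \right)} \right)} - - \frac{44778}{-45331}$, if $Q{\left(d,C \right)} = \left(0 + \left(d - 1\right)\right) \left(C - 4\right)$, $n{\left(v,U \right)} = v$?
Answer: $- \frac{914733696}{45331} \approx -20179.0$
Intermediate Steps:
$Q{\left(d,C \right)} = \left(-1 + d\right) \left(-4 + C\right)$ ($Q{\left(d,C \right)} = \left(0 + \left(-1 + d\right)\right) \left(-4 + C\right) = \left(-1 + d\right) \left(-4 + C\right)$)
$Z{\left(F,G \right)} = F + F G$ ($Z{\left(F,G \right)} = F G + F = F + F G$)
$Z{\left(-171,Q{\left(-12,n{\left(-5,\left(2 - 3\right) 6 \right)} \right)} \right)} - - \frac{44778}{-45331} = - 171 \left(1 - -117\right) - - \frac{44778}{-45331} = - 171 \left(1 + \left(4 + 5 + 48 + 60\right)\right) - \left(-44778\right) \left(- \frac{1}{45331}\right) = - 171 \left(1 + 117\right) - \frac{44778}{45331} = \left(-171\right) 118 - \frac{44778}{45331} = -20178 - \frac{44778}{45331} = - \frac{914733696}{45331}$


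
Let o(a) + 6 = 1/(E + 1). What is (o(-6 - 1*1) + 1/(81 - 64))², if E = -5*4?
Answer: 3748096/104329 ≈ 35.926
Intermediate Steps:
E = -20
o(a) = -115/19 (o(a) = -6 + 1/(-20 + 1) = -6 + 1/(-19) = -6 - 1/19 = -115/19)
(o(-6 - 1*1) + 1/(81 - 64))² = (-115/19 + 1/(81 - 64))² = (-115/19 + 1/17)² = (-1936/323)² = 3748096/104329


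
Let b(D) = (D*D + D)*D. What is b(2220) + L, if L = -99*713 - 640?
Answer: 10945905173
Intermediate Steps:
L = -71227 (L = -70587 - 640 = -71227)
b(D) = D*(D + D²) (b(D) = (D² + D)*D = (D + D²)*D = D*(D + D²))
b(2220) + L = 2220²*(1 + 2220) - 71227 = 4928400*2221 - 71227 = 10945976400 - 71227 = 10945905173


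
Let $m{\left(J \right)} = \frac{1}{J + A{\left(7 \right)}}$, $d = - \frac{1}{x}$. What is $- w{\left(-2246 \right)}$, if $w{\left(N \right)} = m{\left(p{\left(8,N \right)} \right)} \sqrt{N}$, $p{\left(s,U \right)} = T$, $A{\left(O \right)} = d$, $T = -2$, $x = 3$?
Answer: $\frac{3 i \sqrt{2246}}{7} \approx 20.311 i$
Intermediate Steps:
$d = - \frac{1}{3} \approx -0.33333$
$A{\left(O \right)} = - \frac{1}{3}$
$p{\left(s,U \right)} = -2$
$m{\left(J \right)} = \frac{1}{- \frac{1}{3} + J}$ ($m{\left(J \right)} = \frac{1}{J - \frac{1}{3}} = \frac{1}{- \frac{1}{3} + J}$)
$w{\left(N \right)} = - \frac{3 \sqrt{N}}{7}$ ($w{\left(N \right)} = \frac{3}{-1 + 3 \left(-2\right)} \sqrt{N} = \frac{3}{-1 - 6} \sqrt{N} = \frac{3}{-7} \sqrt{N} = 3 \left(- \frac{1}{7}\right) \sqrt{N} = - \frac{3 \sqrt{N}}{7}$)
$- w{\left(-2246 \right)} = - \frac{\left(-3\right) \sqrt{-2246}}{7} = - \frac{\left(-3\right) i \sqrt{2246}}{7} = \frac{3 i \sqrt{2246}}{7}$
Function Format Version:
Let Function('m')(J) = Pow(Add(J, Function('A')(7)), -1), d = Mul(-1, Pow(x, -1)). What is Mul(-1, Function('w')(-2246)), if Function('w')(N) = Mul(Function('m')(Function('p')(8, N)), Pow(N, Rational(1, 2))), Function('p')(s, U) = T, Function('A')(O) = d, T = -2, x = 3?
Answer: Mul(Rational(3, 7), I, Pow(2246, Rational(1, 2))) ≈ Mul(20.311, I)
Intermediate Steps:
d = Rational(-1, 3) (d = Mul(-1, Pow(3, -1)) = Mul(-1, Rational(1, 3)) = Rational(-1, 3) ≈ -0.33333)
Function('A')(O) = Rational(-1, 3)
Function('p')(s, U) = -2
Function('m')(J) = Pow(Add(Rational(-1, 3), J), -1) (Function('m')(J) = Pow(Add(J, Rational(-1, 3)), -1) = Pow(Add(Rational(-1, 3), J), -1))
Function('w')(N) = Mul(Rational(-3, 7), Pow(N, Rational(1, 2))) (Function('w')(N) = Mul(Mul(3, Pow(Add(-1, Mul(3, -2)), -1)), Pow(N, Rational(1, 2))) = Mul(Mul(3, Pow(Add(-1, -6), -1)), Pow(N, Rational(1, 2))) = Mul(Mul(3, Pow(-7, -1)), Pow(N, Rational(1, 2))) = Mul(Mul(3, Rational(-1, 7)), Pow(N, Rational(1, 2))) = Mul(Rational(-3, 7), Pow(N, Rational(1, 2))))
Mul(-1, Function('w')(-2246)) = Mul(-1, Mul(Rational(-3, 7), Pow(-2246, Rational(1, 2)))) = Mul(-1, Mul(Rational(-3, 7), Mul(I, Pow(2246, Rational(1, 2))))) = Mul(-1, Mul(Rational(-3, 7), I, Pow(2246, Rational(1, 2)))) = Mul(Rational(3, 7), I, Pow(2246, Rational(1, 2)))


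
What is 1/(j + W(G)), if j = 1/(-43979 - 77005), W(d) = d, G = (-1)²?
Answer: 120984/120983 ≈ 1.0000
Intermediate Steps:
G = 1
j = -1/120984 (j = 1/(-120984) = -1/120984 ≈ -8.2656e-6)
1/(j + W(G)) = 1/(-1/120984 + 1) = 1/(120983/120984) = 120984/120983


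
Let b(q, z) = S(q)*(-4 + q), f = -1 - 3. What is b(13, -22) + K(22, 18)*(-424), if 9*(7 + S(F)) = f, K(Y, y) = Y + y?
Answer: -17027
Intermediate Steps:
f = -4
S(F) = -67/9 (S(F) = -7 + (⅑)*(-4) = -7 - 4/9 = -67/9)
b(q, z) = 268/9 - 67*q/9 (b(q, z) = -67*(-4 + q)/9 = 268/9 - 67*q/9)
b(13, -22) + K(22, 18)*(-424) = (268/9 - 67/9*13) + (22 + 18)*(-424) = (268/9 - 871/9) + 40*(-424) = -67 - 16960 = -17027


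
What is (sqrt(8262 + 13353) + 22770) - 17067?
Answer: 5703 + sqrt(21615) ≈ 5850.0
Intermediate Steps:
(sqrt(8262 + 13353) + 22770) - 17067 = (sqrt(21615) + 22770) - 17067 = (22770 + sqrt(21615)) - 17067 = 5703 + sqrt(21615)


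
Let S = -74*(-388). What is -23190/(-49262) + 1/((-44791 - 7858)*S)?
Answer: 17527675505729/37233650365528 ≈ 0.47075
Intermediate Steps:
S = 28712
-23190/(-49262) + 1/((-44791 - 7858)*S) = -23190/(-49262) + 1/(-44791 - 7858*28712) = -23190*(-1/49262) + (1/28712)/(-52649) = 11595/24631 - 1/52649*1/28712 = 11595/24631 - 1/1511658088 = 17527675505729/37233650365528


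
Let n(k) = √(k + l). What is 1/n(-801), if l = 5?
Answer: -I*√199/398 ≈ -0.035444*I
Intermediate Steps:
n(k) = √(5 + k) (n(k) = √(k + 5) = √(5 + k))
1/n(-801) = 1/(√(5 - 801)) = 1/(√(-796)) = 1/(2*I*√199) = -I*√199/398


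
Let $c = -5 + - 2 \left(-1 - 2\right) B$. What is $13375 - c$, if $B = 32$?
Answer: $13188$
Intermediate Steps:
$c = 187$ ($c = -5 + - 2 \left(-1 - 2\right) 32 = -5 + \left(-2\right) \left(-3\right) 32 = -5 + 6 \cdot 32 = -5 + 192 = 187$)
$13375 - c = 13375 - 187 = 13188$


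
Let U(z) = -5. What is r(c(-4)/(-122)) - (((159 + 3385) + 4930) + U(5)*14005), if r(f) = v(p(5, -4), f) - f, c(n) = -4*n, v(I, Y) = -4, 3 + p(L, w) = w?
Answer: 3754375/61 ≈ 61547.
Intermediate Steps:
p(L, w) = -3 + w
r(f) = -4 - f
r(c(-4)/(-122)) - (((159 + 3385) + 4930) + U(5)*14005) = (-4 - (-4*(-4))/(-122)) - (((159 + 3385) + 4930) - 5*14005) = (-4 - 16*(-1)/122) - ((3544 + 4930) - 70025) = (-4 - 1*(-8/61)) - (8474 - 70025) = (-4 + 8/61) - 1*(-61551) = -236/61 + 61551 = 3754375/61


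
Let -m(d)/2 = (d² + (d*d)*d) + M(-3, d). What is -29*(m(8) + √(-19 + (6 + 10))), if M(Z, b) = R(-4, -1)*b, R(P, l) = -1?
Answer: 32944 - 29*I*√3 ≈ 32944.0 - 50.229*I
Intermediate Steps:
M(Z, b) = -b
m(d) = -2*d² - 2*d³ + 2*d (m(d) = -2*((d² + (d*d)*d) - d) = -2*((d² + d²*d) - d) = -2*((d² + d³) - d) = -2*(d² + d³ - d) = -2*d² - 2*d³ + 2*d)
-29*(m(8) + √(-19 + (6 + 10))) = -29*(2*8*(1 - 1*8 - 1*8²) + √(-19 + (6 + 10))) = -29*(2*8*(1 - 8 - 1*64) + √(-19 + 16)) = -29*(2*8*(1 - 8 - 64) + √(-3)) = -29*(2*8*(-71) + I*√3) = -29*(-1136 + I*√3) = 32944 - 29*I*√3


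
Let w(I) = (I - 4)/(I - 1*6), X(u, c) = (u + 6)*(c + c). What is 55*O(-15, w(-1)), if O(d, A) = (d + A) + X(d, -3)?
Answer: 15290/7 ≈ 2184.3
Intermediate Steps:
X(u, c) = 2*c*(6 + u) (X(u, c) = (6 + u)*(2*c) = 2*c*(6 + u))
w(I) = (-4 + I)/(-6 + I) (w(I) = (-4 + I)/(I - 6) = (-4 + I)/(-6 + I))
O(d, A) = -36 + A - 5*d (O(d, A) = (d + A) + 2*(-3)*(6 + d) = (A + d) + (-36 - 6*d) = -36 + A - 5*d)
55*O(-15, w(-1)) = 55*(-36 + (-4 - 1)/(-6 - 1) - 5*(-15)) = 55*(-36 - 5/(-7) + 75) = 55*(-36 - 1/7*(-5) + 75) = 55*(-36 + 5/7 + 75) = 55*(278/7) = 15290/7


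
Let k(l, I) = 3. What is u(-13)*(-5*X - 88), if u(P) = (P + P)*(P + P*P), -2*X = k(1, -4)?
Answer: 326508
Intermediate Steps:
X = -3/2 (X = -1/2*3 = -3/2 ≈ -1.5000)
u(P) = 2*P*(P + P**2) (u(P) = (2*P)*(P + P**2) = 2*P*(P + P**2))
u(-13)*(-5*X - 88) = (2*(-13)**2*(1 - 13))*(-5*(-3/2) - 88) = (2*169*(-12))*(15/2 - 88) = -4056*(-161/2) = 326508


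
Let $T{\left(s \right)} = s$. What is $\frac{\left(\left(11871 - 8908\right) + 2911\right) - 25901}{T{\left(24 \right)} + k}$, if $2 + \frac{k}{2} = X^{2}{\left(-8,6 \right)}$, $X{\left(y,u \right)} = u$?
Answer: $- \frac{20027}{92} \approx -217.68$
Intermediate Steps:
$k = 68$ ($k = -4 + 2 \cdot 6^{2} = -4 + 2 \cdot 36 = -4 + 72 = 68$)
$\frac{\left(\left(11871 - 8908\right) + 2911\right) - 25901}{T{\left(24 \right)} + k} = \frac{\left(\left(11871 - 8908\right) + 2911\right) - 25901}{24 + 68} = \frac{\left(2963 + 2911\right) - 25901}{92} = \left(5874 - 25901\right) \frac{1}{92} = \left(-20027\right) \frac{1}{92} = - \frac{20027}{92}$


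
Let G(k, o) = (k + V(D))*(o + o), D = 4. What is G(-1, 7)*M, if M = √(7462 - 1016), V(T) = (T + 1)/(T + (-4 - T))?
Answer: -63*√6446/2 ≈ -2529.0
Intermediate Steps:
V(T) = -¼ - T/4 (V(T) = (1 + T)/(-4) = (1 + T)*(-¼) = -¼ - T/4)
G(k, o) = 2*o*(-5/4 + k) (G(k, o) = (k + (-¼ - ¼*4))*(o + o) = (k + (-¼ - 1))*(2*o) = (k - 5/4)*(2*o) = (-5/4 + k)*(2*o) = 2*o*(-5/4 + k))
M = √6446 ≈ 80.287
G(-1, 7)*M = ((½)*7*(-5 + 4*(-1)))*√6446 = ((½)*7*(-5 - 4))*√6446 = ((½)*7*(-9))*√6446 = -63*√6446/2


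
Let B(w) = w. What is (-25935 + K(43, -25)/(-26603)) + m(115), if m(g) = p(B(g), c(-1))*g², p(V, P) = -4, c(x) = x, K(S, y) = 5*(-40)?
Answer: -2097247305/26603 ≈ -78835.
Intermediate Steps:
K(S, y) = -200
m(g) = -4*g²
(-25935 + K(43, -25)/(-26603)) + m(115) = (-25935 - 200/(-26603)) - 4*115² = (-25935 - 200*(-1/26603)) - 4*13225 = (-25935 + 200/26603) - 52900 = -689948605/26603 - 52900 = -2097247305/26603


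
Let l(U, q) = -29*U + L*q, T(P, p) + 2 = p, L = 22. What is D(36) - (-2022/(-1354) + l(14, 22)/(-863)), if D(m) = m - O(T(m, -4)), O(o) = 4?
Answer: 17876345/584251 ≈ 30.597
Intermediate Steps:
T(P, p) = -2 + p
l(U, q) = -29*U + 22*q
D(m) = -4 + m (D(m) = m - 1*4 = m - 4 = -4 + m)
D(36) - (-2022/(-1354) + l(14, 22)/(-863)) = (-4 + 36) - (-2022/(-1354) + (-29*14 + 22*22)/(-863)) = 32 - (-2022*(-1/1354) + (-406 + 484)*(-1/863)) = 32 - (1011/677 + 78*(-1/863)) = 32 - (1011/677 - 78/863) = 32 - 1*819687/584251 = 32 - 819687/584251 = 17876345/584251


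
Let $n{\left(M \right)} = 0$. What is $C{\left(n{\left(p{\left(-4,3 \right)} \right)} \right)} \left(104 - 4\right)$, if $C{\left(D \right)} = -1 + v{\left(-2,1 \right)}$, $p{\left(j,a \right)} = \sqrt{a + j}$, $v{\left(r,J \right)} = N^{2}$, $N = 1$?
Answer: $0$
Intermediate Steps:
$v{\left(r,J \right)} = 1$ ($v{\left(r,J \right)} = 1^{2} = 1$)
$C{\left(D \right)} = 0$ ($C{\left(D \right)} = -1 + 1 = 0$)
$C{\left(n{\left(p{\left(-4,3 \right)} \right)} \right)} \left(104 - 4\right) = 0 \left(104 - 4\right) = 0 \cdot 100 = 0$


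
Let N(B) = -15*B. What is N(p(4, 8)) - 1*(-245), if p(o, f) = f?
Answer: 125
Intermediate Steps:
N(p(4, 8)) - 1*(-245) = -15*8 - 1*(-245) = -120 + 245 = 125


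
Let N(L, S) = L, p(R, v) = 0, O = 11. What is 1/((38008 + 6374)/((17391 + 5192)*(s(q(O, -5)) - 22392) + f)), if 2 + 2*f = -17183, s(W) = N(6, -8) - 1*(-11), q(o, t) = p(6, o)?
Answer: -1010606435/88764 ≈ -11385.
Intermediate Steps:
q(o, t) = 0
s(W) = 17 (s(W) = 6 - 1*(-11) = 6 + 11 = 17)
f = -17185/2 (f = -1 + (1/2)*(-17183) = -1 - 17183/2 = -17185/2 ≈ -8592.5)
1/((38008 + 6374)/((17391 + 5192)*(s(q(O, -5)) - 22392) + f)) = 1/((38008 + 6374)/((17391 + 5192)*(17 - 22392) - 17185/2)) = 1/(44382/(22583*(-22375) - 17185/2)) = 1/(44382/(-505294625 - 17185/2)) = 1/(44382/(-1010606435/2)) = 1/(44382*(-2/1010606435)) = 1/(-88764/1010606435) = -1010606435/88764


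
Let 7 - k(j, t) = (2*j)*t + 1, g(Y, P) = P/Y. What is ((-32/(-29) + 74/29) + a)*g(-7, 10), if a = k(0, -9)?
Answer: -400/29 ≈ -13.793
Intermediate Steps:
k(j, t) = 6 - 2*j*t (k(j, t) = 7 - ((2*j)*t + 1) = 7 - (2*j*t + 1) = 7 - (1 + 2*j*t) = 7 + (-1 - 2*j*t) = 6 - 2*j*t)
a = 6 (a = 6 - 2*0*(-9) = 6 + 0 = 6)
((-32/(-29) + 74/29) + a)*g(-7, 10) = ((-32/(-29) + 74/29) + 6)*(10/(-7)) = ((-32*(-1/29) + 74*(1/29)) + 6)*(10*(-1/7)) = ((32/29 + 74/29) + 6)*(-10/7) = (106/29 + 6)*(-10/7) = (280/29)*(-10/7) = -400/29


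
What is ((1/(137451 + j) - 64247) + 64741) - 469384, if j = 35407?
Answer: -81051387619/172858 ≈ -4.6889e+5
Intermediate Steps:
((1/(137451 + j) - 64247) + 64741) - 469384 = ((1/(137451 + 35407) - 64247) + 64741) - 469384 = ((1/172858 - 64247) + 64741) - 469384 = (-11105607925/172858 + 64741) - 469384 = 85391853/172858 - 469384 = -81051387619/172858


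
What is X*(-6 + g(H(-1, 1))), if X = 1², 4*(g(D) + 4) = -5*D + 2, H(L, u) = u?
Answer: -43/4 ≈ -10.750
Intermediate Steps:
g(D) = -7/2 - 5*D/4 (g(D) = -4 + (-5*D + 2)/4 = -4 + (2 - 5*D)/4 = -4 + (½ - 5*D/4) = -7/2 - 5*D/4)
X = 1
X*(-6 + g(H(-1, 1))) = 1*(-6 + (-7/2 - 5/4*1)) = 1*(-6 + (-7/2 - 5/4)) = 1*(-6 - 19/4) = 1*(-43/4) = -43/4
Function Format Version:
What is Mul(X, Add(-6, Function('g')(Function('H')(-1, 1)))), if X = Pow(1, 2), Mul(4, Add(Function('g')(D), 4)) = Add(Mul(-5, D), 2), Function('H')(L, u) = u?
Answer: Rational(-43, 4) ≈ -10.750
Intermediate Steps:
Function('g')(D) = Add(Rational(-7, 2), Mul(Rational(-5, 4), D)) (Function('g')(D) = Add(-4, Mul(Rational(1, 4), Add(Mul(-5, D), 2))) = Add(-4, Mul(Rational(1, 4), Add(2, Mul(-5, D)))) = Add(-4, Add(Rational(1, 2), Mul(Rational(-5, 4), D))) = Add(Rational(-7, 2), Mul(Rational(-5, 4), D)))
X = 1
Mul(X, Add(-6, Function('g')(Function('H')(-1, 1)))) = Mul(1, Add(-6, Add(Rational(-7, 2), Mul(Rational(-5, 4), 1)))) = Mul(1, Add(-6, Add(Rational(-7, 2), Rational(-5, 4)))) = Mul(1, Add(-6, Rational(-19, 4))) = Mul(1, Rational(-43, 4)) = Rational(-43, 4)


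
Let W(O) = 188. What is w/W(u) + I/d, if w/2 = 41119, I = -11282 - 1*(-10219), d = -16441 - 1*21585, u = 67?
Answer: 390922754/893611 ≈ 437.46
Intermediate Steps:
d = -38026 (d = -16441 - 21585 = -38026)
I = -1063 (I = -11282 + 10219 = -1063)
w = 82238 (w = 2*41119 = 82238)
w/W(u) + I/d = 82238/188 - 1063/(-38026) = 82238*(1/188) - 1063*(-1/38026) = 41119/94 + 1063/38026 = 390922754/893611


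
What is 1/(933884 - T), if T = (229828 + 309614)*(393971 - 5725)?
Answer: -1/209435264848 ≈ -4.7747e-12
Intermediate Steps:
T = 209436198732 (T = 539442*388246 = 209436198732)
1/(933884 - T) = 1/(933884 - 1*209436198732) = 1/(933884 - 209436198732) = 1/(-209435264848) = -1/209435264848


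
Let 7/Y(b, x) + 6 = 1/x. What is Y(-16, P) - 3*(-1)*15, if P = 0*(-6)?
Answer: 45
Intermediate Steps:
P = 0
Y(b, x) = 7/(-6 + 1/x)
Y(-16, P) - 3*(-1)*15 = -7*0/(-1 + 6*0) - 3*(-1)*15 = -7*0/(-1 + 0) - (-3)*15 = -7*0/(-1) - 1*(-45) = -7*0*(-1) + 45 = 0 + 45 = 45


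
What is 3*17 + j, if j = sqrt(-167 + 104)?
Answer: 51 + 3*I*sqrt(7) ≈ 51.0 + 7.9373*I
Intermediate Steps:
j = 3*I*sqrt(7) (j = sqrt(-63) = 3*I*sqrt(7) ≈ 7.9373*I)
3*17 + j = 3*17 + 3*I*sqrt(7) = 51 + 3*I*sqrt(7)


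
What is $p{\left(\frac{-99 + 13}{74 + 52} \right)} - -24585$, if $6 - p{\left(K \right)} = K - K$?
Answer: $24591$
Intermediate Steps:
$p{\left(K \right)} = 6$ ($p{\left(K \right)} = 6 - \left(K - K\right) = 6 - 0 = 6 + 0 = 6$)
$p{\left(\frac{-99 + 13}{74 + 52} \right)} - -24585 = 6 - -24585 = 6 + 24585 = 24591$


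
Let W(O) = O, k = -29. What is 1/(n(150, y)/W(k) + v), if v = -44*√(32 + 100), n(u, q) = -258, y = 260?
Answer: -1247/35808778 - 18502*√33/53713167 ≈ -0.0020136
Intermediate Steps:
v = -88*√33 ≈ -505.52
1/(n(150, y)/W(k) + v) = 1/(-258/(-29) - 88*√33) = 1/(-258*(-1/29) - 88*√33) = 1/(258/29 - 88*√33)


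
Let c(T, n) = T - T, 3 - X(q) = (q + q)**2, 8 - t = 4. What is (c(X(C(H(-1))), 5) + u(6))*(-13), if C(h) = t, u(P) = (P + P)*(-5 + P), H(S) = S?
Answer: -156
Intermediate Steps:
t = 4 (t = 8 - 1*4 = 8 - 4 = 4)
u(P) = 2*P*(-5 + P) (u(P) = (2*P)*(-5 + P) = 2*P*(-5 + P))
C(h) = 4
X(q) = 3 - 4*q**2 (X(q) = 3 - (q + q)**2 = 3 - (2*q)**2 = 3 - 4*q**2)
c(T, n) = 0
(c(X(C(H(-1))), 5) + u(6))*(-13) = (0 + 2*6*(-5 + 6))*(-13) = (0 + 2*6*1)*(-13) = (0 + 12)*(-13) = 12*(-13) = -156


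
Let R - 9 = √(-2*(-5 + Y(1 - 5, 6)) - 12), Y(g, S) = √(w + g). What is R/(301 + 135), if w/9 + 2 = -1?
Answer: 9/436 + √(-2 - 2*I*√31)/436 ≈ 0.025592 - 0.0059176*I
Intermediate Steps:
w = -27 (w = -18 + 9*(-1) = -18 - 9 = -27)
Y(g, S) = √(-27 + g)
R = 9 + √(-2 - 2*I*√31) (R = 9 + √(-2*(-5 + √(-27 + (1 - 5))) - 12) = 9 + √(-2*(-5 + √(-27 - 4)) - 12) = 9 + √(-2*(-5 + √(-31)) - 12) = 9 + √(-2*(-5 + I*√31) - 12) = 9 + √((10 - 2*I*√31) - 12) = 9 + √(-2 - 2*I*√31) ≈ 11.158 - 2.5801*I)
R/(301 + 135) = (9 + √(-2 - 2*I*√31))/(301 + 135) = (9 + √(-2 - 2*I*√31))/436 = (9 + √(-2 - 2*I*√31))*(1/436) = 9/436 + √(-2 - 2*I*√31)/436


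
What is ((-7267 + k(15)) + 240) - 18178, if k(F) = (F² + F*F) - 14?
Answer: -24769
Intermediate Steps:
k(F) = -14 + 2*F² (k(F) = (F² + F²) - 14 = 2*F² - 14 = -14 + 2*F²)
((-7267 + k(15)) + 240) - 18178 = ((-7267 + (-14 + 2*15²)) + 240) - 18178 = ((-7267 + (-14 + 2*225)) + 240) - 18178 = ((-7267 + (-14 + 450)) + 240) - 18178 = ((-7267 + 436) + 240) - 18178 = (-6831 + 240) - 18178 = -6591 - 18178 = -24769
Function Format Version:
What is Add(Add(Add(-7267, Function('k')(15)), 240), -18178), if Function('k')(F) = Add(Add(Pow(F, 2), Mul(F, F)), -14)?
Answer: -24769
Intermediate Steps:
Function('k')(F) = Add(-14, Mul(2, Pow(F, 2))) (Function('k')(F) = Add(Add(Pow(F, 2), Pow(F, 2)), -14) = Add(Mul(2, Pow(F, 2)), -14) = Add(-14, Mul(2, Pow(F, 2))))
Add(Add(Add(-7267, Function('k')(15)), 240), -18178) = Add(Add(Add(-7267, Add(-14, Mul(2, Pow(15, 2)))), 240), -18178) = Add(Add(Add(-7267, Add(-14, Mul(2, 225))), 240), -18178) = Add(Add(Add(-7267, Add(-14, 450)), 240), -18178) = Add(Add(Add(-7267, 436), 240), -18178) = Add(Add(-6831, 240), -18178) = Add(-6591, -18178) = -24769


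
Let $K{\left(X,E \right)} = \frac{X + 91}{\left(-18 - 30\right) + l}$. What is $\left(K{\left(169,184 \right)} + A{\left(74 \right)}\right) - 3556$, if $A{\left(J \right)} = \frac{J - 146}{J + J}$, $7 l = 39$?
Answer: $- \frac{39149570}{10989} \approx -3562.6$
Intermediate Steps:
$l = \frac{39}{7}$ ($l = \frac{1}{7} \cdot 39 = \frac{39}{7} \approx 5.5714$)
$A{\left(J \right)} = \frac{-146 + J}{2 J}$
$K{\left(X,E \right)} = - \frac{637}{297} - \frac{7 X}{297}$ ($K{\left(X,E \right)} = \frac{X + 91}{\left(-18 - 30\right) + \frac{39}{7}} = \frac{91 + X}{\left(-18 - 30\right) + \frac{39}{7}} = \frac{91 + X}{-48 + \frac{39}{7}} = \frac{91 + X}{- \frac{297}{7}} = \left(91 + X\right) \left(- \frac{7}{297}\right) = - \frac{637}{297} - \frac{7 X}{297}$)
$\left(K{\left(169,184 \right)} + A{\left(74 \right)}\right) - 3556 = \left(\left(- \frac{637}{297} - \frac{1183}{297}\right) + \frac{-146 + 74}{2 \cdot 74}\right) - 3556 = \left(\left(- \frac{637}{297} - \frac{1183}{297}\right) + \frac{1}{2} \cdot \frac{1}{74} \left(-72\right)\right) - 3556 = \left(- \frac{1820}{297} - \frac{18}{37}\right) - 3556 = - \frac{72686}{10989} - 3556 = - \frac{39149570}{10989}$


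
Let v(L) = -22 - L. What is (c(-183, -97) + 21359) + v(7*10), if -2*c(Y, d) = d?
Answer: 42631/2 ≈ 21316.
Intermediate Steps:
c(Y, d) = -d/2
(c(-183, -97) + 21359) + v(7*10) = (-1/2*(-97) + 21359) + (-22 - 7*10) = (97/2 + 21359) + (-22 - 1*70) = 42815/2 + (-22 - 70) = 42815/2 - 92 = 42631/2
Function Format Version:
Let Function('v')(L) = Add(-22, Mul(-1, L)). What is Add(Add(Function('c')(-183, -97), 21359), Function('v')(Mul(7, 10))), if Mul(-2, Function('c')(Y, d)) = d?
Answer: Rational(42631, 2) ≈ 21316.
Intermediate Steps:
Function('c')(Y, d) = Mul(Rational(-1, 2), d)
Add(Add(Function('c')(-183, -97), 21359), Function('v')(Mul(7, 10))) = Add(Add(Mul(Rational(-1, 2), -97), 21359), Add(-22, Mul(-1, Mul(7, 10)))) = Add(Add(Rational(97, 2), 21359), Add(-22, Mul(-1, 70))) = Add(Rational(42815, 2), Add(-22, -70)) = Add(Rational(42815, 2), -92) = Rational(42631, 2)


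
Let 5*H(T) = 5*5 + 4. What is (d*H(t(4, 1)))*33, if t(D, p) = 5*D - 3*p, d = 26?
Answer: 24882/5 ≈ 4976.4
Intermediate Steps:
t(D, p) = -3*p + 5*D
H(T) = 29/5 (H(T) = (5*5 + 4)/5 = (25 + 4)/5 = (⅕)*29 = 29/5)
(d*H(t(4, 1)))*33 = (26*(29/5))*33 = (754/5)*33 = 24882/5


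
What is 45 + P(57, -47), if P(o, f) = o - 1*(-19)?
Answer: 121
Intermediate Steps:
P(o, f) = 19 + o (P(o, f) = o + 19 = 19 + o)
45 + P(57, -47) = 45 + (19 + 57) = 45 + 76 = 121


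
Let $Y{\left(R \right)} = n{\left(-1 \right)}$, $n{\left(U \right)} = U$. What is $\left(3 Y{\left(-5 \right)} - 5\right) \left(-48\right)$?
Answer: $384$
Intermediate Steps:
$Y{\left(R \right)} = -1$
$\left(3 Y{\left(-5 \right)} - 5\right) \left(-48\right) = \left(3 \left(-1\right) - 5\right) \left(-48\right) = \left(-3 - 5\right) \left(-48\right) = \left(-8\right) \left(-48\right) = 384$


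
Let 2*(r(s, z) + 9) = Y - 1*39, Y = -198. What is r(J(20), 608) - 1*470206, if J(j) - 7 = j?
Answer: -940667/2 ≈ -4.7033e+5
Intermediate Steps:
J(j) = 7 + j
r(s, z) = -255/2 (r(s, z) = -9 + (-198 - 1*39)/2 = -9 + (-198 - 39)/2 = -9 + (½)*(-237) = -9 - 237/2 = -255/2)
r(J(20), 608) - 1*470206 = -255/2 - 1*470206 = -255/2 - 470206 = -940667/2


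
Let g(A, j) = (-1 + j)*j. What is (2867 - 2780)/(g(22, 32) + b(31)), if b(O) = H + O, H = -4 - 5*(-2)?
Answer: 29/343 ≈ 0.084548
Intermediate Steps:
H = 6 (H = -4 + 10 = 6)
g(A, j) = j*(-1 + j)
b(O) = 6 + O
(2867 - 2780)/(g(22, 32) + b(31)) = (2867 - 2780)/(32*(-1 + 32) + (6 + 31)) = 87/(32*31 + 37) = 87/(992 + 37) = 87/1029 = 87*(1/1029) = 29/343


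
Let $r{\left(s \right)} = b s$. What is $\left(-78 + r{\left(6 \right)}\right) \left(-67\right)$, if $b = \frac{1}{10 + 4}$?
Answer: $\frac{36381}{7} \approx 5197.3$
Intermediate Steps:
$b = \frac{1}{14} \approx 0.071429$
$r{\left(s \right)} = \frac{s}{14}$
$\left(-78 + r{\left(6 \right)}\right) \left(-67\right) = \left(-78 + \frac{1}{14} \cdot 6\right) \left(-67\right) = \left(-78 + \frac{3}{7}\right) \left(-67\right) = \left(- \frac{543}{7}\right) \left(-67\right) = \frac{36381}{7}$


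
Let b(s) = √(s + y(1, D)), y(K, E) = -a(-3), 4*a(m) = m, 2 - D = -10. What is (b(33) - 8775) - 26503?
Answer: -35278 + 3*√15/2 ≈ -35272.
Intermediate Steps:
D = 12 (D = 2 - 1*(-10) = 2 + 10 = 12)
a(m) = m/4
y(K, E) = ¾ (y(K, E) = -(-3)/4 = -1*(-¾) = ¾)
b(s) = √(¾ + s) (b(s) = √(s + ¾) = √(¾ + s))
(b(33) - 8775) - 26503 = (√(3 + 4*33)/2 - 8775) - 26503 = (√(3 + 132)/2 - 8775) - 26503 = (√135/2 - 8775) - 26503 = ((3*√15)/2 - 8775) - 26503 = (3*√15/2 - 8775) - 26503 = (-8775 + 3*√15/2) - 26503 = -35278 + 3*√15/2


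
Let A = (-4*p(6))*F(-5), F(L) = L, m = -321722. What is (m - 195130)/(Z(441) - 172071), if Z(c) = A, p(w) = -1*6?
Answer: 172284/57397 ≈ 3.0016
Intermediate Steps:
p(w) = -6
A = -120 (A = -4*(-6)*(-5) = 24*(-5) = -120)
Z(c) = -120
(m - 195130)/(Z(441) - 172071) = (-321722 - 195130)/(-120 - 172071) = -516852/(-172191) = -516852*(-1/172191) = 172284/57397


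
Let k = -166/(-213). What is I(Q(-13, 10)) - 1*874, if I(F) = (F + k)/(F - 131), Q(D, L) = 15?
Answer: -21598153/24708 ≈ -874.14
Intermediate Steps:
k = 166/213 (k = -166*(-1/213) = 166/213 ≈ 0.77934)
I(F) = (166/213 + F)/(-131 + F) (I(F) = (F + 166/213)/(F - 131) = (166/213 + F)/(-131 + F))
I(Q(-13, 10)) - 1*874 = (166/213 + 15)/(-131 + 15) - 1*874 = (3361/213)/(-116) - 874 = -1/116*3361/213 - 874 = -3361/24708 - 874 = -21598153/24708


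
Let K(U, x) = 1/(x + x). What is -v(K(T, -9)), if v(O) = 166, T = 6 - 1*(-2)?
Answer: -166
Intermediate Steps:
T = 8 (T = 6 + 2 = 8)
K(U, x) = 1/(2*x)
-v(K(T, -9)) = -1*166 = -166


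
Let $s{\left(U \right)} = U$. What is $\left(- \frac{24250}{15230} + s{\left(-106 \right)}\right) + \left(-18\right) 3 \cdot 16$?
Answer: $- \frac{1479735}{1523} \approx -971.59$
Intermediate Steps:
$\left(- \frac{24250}{15230} + s{\left(-106 \right)}\right) + \left(-18\right) 3 \cdot 16 = \left(- \frac{24250}{15230} - 106\right) + \left(-18\right) 3 \cdot 16 = \left(\left(-24250\right) \frac{1}{15230} - 106\right) - 864 = \left(- \frac{2425}{1523} - 106\right) - 864 = - \frac{163863}{1523} - 864 = - \frac{1479735}{1523}$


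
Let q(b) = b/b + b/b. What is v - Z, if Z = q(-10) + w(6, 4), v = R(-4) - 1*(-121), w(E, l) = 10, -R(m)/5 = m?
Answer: 129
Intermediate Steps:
R(m) = -5*m
q(b) = 2 (q(b) = 1 + 1 = 2)
v = 141 (v = -5*(-4) - 1*(-121) = 20 + 121 = 141)
Z = 12 (Z = 2 + 10 = 12)
v - Z = 141 - 1*12 = 141 - 12 = 129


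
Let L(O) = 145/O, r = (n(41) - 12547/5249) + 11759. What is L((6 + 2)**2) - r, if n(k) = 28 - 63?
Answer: -3936949551/335936 ≈ -11719.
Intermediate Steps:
n(k) = -35
r = 61526729/5249 (r = (-35 - 12547/5249) + 11759 = -196262/5249 + 11759 = 61526729/5249 ≈ 11722.)
L((6 + 2)**2) - r = 145/((6 + 2)**2) - 1*61526729/5249 = 145/(8**2) - 61526729/5249 = 145/64 - 61526729/5249 = -3936949551/335936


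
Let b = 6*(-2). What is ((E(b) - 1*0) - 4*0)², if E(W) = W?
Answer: 144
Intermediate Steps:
b = -12
((E(b) - 1*0) - 4*0)² = ((-12 - 1*0) - 4*0)² = ((-12 + 0) + 0)² = (-12 + 0)² = (-12)² = 144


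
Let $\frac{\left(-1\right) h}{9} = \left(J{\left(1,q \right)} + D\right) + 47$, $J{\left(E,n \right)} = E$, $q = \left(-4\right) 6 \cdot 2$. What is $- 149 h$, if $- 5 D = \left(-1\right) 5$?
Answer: $65709$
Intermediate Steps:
$q = -48$ ($q = \left(-24\right) 2 = -48$)
$D = 1$ ($D = - \frac{\left(-1\right) 5}{5} = \left(- \frac{1}{5}\right) \left(-5\right) = 1$)
$h = -441$ ($h = - 9 \left(\left(1 + 1\right) + 47\right) = - 9 \left(2 + 47\right) = \left(-9\right) 49 = -441$)
$- 149 h = \left(-149\right) \left(-441\right) = 65709$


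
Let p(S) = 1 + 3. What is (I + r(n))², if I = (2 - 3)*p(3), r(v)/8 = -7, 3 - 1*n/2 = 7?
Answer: 3600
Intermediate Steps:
n = -8 (n = 6 - 2*7 = 6 - 14 = -8)
r(v) = -56 (r(v) = 8*(-7) = -56)
p(S) = 4
I = -4 (I = (2 - 3)*4 = -1*4 = -4)
(I + r(n))² = (-4 - 56)² = (-60)² = 3600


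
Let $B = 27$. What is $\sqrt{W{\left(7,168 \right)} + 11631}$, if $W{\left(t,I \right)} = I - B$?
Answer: $6 \sqrt{327} \approx 108.5$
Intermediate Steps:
$W{\left(t,I \right)} = -27 + I$ ($W{\left(t,I \right)} = I - 27 = -27 + I$)
$\sqrt{W{\left(7,168 \right)} + 11631} = \sqrt{\left(-27 + 168\right) + 11631} = \sqrt{141 + 11631} = \sqrt{11772} = 6 \sqrt{327}$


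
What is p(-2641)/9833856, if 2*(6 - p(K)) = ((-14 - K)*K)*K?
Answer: -18323012375/19667712 ≈ -931.63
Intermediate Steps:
p(K) = 6 - K**2*(-14 - K)/2 (p(K) = 6 - (-14 - K)*K*K/2 = 6 - K*(-14 - K)*K/2 = 6 - K**2*(-14 - K)/2)
p(-2641)/9833856 = (6 + (1/2)*(-2641)**3 + 7*(-2641)**2)/9833856 = (6 + (1/2)*(-18420660721) + 7*6974881)*(1/9833856) = (6 - 18420660721/2 + 48824167)*(1/9833856) = -18323012375/2*1/9833856 = -18323012375/19667712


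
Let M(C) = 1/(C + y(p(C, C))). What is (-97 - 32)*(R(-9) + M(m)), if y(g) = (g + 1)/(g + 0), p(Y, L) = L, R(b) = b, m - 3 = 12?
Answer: 277866/241 ≈ 1153.0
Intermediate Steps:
m = 15 (m = 3 + 12 = 15)
y(g) = (1 + g)/g
M(C) = 1/(C + (1 + C)/C)
(-97 - 32)*(R(-9) + M(m)) = (-97 - 32)*(-9 + 15/(1 + 15 + 15²)) = -129*(-9 + 15/(1 + 15 + 225)) = -129*(-9 + 15/241) = -129*(-2154/241) = 277866/241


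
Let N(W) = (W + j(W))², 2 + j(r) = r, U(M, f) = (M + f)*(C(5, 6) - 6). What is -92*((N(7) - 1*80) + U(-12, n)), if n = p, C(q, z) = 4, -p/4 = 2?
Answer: -9568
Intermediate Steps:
p = -8 (p = -4*2 = -8)
n = -8
U(M, f) = -2*M - 2*f (U(M, f) = (M + f)*(4 - 6) = (M + f)*(-2) = -2*M - 2*f)
j(r) = -2 + r
N(W) = (-2 + 2*W)² (N(W) = (W + (-2 + W))² = (-2 + 2*W)²)
-92*((N(7) - 1*80) + U(-12, n)) = -92*((4*(-1 + 7)² - 1*80) + (-2*(-12) - 2*(-8))) = -92*((4*6² - 80) + (24 + 16)) = -92*((4*36 - 80) + 40) = -92*((144 - 80) + 40) = -92*(64 + 40) = -92*104 = -9568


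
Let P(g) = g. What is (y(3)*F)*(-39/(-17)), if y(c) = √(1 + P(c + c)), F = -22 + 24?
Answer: 78*√7/17 ≈ 12.139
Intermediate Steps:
F = 2
y(c) = √(1 + 2*c) (y(c) = √(1 + (c + c)) = √(1 + 2*c))
(y(3)*F)*(-39/(-17)) = (√(1 + 2*3)*2)*(-39/(-17)) = (√(1 + 6)*2)*(-39*(-1/17)) = (√7*2)*(39/17) = (2*√7)*(39/17) = 78*√7/17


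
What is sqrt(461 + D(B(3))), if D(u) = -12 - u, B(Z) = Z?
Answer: sqrt(446) ≈ 21.119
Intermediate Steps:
sqrt(461 + D(B(3))) = sqrt(461 + (-12 - 1*3)) = sqrt(461 + (-12 - 3)) = sqrt(461 - 15) = sqrt(446)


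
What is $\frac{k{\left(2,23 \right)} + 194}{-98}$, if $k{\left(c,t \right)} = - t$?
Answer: $- \frac{171}{98} \approx -1.7449$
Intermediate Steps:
$\frac{k{\left(2,23 \right)} + 194}{-98} = \frac{\left(-1\right) 23 + 194}{-98} = \left(-23 + 194\right) \left(- \frac{1}{98}\right) = 171 \left(- \frac{1}{98}\right) = - \frac{171}{98}$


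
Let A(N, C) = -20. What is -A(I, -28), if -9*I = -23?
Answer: 20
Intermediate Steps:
I = 23/9 (I = -⅑*(-23) = 23/9 ≈ 2.5556)
-A(I, -28) = -1*(-20) = 20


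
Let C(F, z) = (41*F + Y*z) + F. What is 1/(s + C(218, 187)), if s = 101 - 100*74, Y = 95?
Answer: 1/19622 ≈ 5.0963e-5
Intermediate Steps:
s = -7299 (s = 101 - 7400 = -7299)
C(F, z) = 42*F + 95*z (C(F, z) = (41*F + 95*z) + F = 42*F + 95*z)
1/(s + C(218, 187)) = 1/(-7299 + (42*218 + 95*187)) = 1/(-7299 + (9156 + 17765)) = 1/(-7299 + 26921) = 1/19622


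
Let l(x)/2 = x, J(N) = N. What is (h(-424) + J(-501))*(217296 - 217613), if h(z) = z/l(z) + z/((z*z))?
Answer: 67271521/424 ≈ 1.5866e+5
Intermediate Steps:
l(x) = 2*x
h(z) = 1/2 + 1/z (h(z) = z/((2*z)) + z/((z*z)) = z*(1/(2*z)) + z/(z**2) = 1/2 + z/z**2 = 1/2 + 1/z)
(h(-424) + J(-501))*(217296 - 217613) = ((1/2)*(2 - 424)/(-424) - 501)*(217296 - 217613) = ((1/2)*(-1/424)*(-422) - 501)*(-317) = (211/424 - 501)*(-317) = -212213/424*(-317) = 67271521/424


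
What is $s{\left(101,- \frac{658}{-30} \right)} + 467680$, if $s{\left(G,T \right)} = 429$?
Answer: $468109$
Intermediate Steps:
$s{\left(101,- \frac{658}{-30} \right)} + 467680 = 429 + 467680 = 468109$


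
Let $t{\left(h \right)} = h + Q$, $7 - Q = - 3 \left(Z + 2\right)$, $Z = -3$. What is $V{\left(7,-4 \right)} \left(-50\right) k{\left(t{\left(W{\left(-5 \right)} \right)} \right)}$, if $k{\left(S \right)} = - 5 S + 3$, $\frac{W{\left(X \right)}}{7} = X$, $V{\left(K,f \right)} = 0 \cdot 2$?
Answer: $0$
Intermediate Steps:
$V{\left(K,f \right)} = 0$
$Q = 4$ ($Q = 7 - - 3 \left(-3 + 2\right) = 7 - \left(-3\right) \left(-1\right) = 7 - 3 = 4$)
$W{\left(X \right)} = 7 X$
$t{\left(h \right)} = 4 + h$ ($t{\left(h \right)} = h + 4 = 4 + h$)
$k{\left(S \right)} = 3 - 5 S$
$V{\left(7,-4 \right)} \left(-50\right) k{\left(t{\left(W{\left(-5 \right)} \right)} \right)} = 0 \left(-50\right) \left(3 - 5 \left(4 + 7 \left(-5\right)\right)\right) = 0 \left(3 - 5 \left(4 - 35\right)\right) = 0 \left(3 - -155\right) = 0 \left(3 + 155\right) = 0 \cdot 158 = 0$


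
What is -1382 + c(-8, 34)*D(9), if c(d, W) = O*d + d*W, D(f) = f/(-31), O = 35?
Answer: -37874/31 ≈ -1221.7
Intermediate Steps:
D(f) = -f/31 (D(f) = f*(-1/31) = -f/31)
c(d, W) = 35*d + W*d (c(d, W) = 35*d + d*W = 35*d + W*d)
-1382 + c(-8, 34)*D(9) = -1382 + (-8*(35 + 34))*(-1/31*9) = -1382 - 8*69*(-9/31) = -1382 - 552*(-9/31) = -1382 + 4968/31 = -37874/31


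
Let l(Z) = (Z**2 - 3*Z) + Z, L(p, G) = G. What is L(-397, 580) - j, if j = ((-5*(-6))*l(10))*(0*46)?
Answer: 580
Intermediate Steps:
l(Z) = Z**2 - 2*Z
j = 0 (j = ((-5*(-6))*(10*(-2 + 10)))*(0*46) = (30*(10*8))*0 = (30*80)*0 = 2400*0 = 0)
L(-397, 580) - j = 580 - 1*0 = 580 + 0 = 580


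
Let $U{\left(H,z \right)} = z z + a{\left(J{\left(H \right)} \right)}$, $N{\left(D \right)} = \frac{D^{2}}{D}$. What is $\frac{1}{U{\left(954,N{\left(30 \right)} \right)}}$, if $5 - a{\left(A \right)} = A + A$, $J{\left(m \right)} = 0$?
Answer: $\frac{1}{905} \approx 0.001105$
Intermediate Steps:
$a{\left(A \right)} = 5 - 2 A$ ($a{\left(A \right)} = 5 - \left(A + A\right) = 5 - 2 A$)
$N{\left(D \right)} = D$
$U{\left(H,z \right)} = 5 + z^{2}$ ($U{\left(H,z \right)} = z z + \left(5 - 0\right) = z^{2} + \left(5 + 0\right) = z^{2} + 5 = 5 + z^{2}$)
$\frac{1}{U{\left(954,N{\left(30 \right)} \right)}} = \frac{1}{5 + 30^{2}} = \frac{1}{5 + 900} = \frac{1}{905}$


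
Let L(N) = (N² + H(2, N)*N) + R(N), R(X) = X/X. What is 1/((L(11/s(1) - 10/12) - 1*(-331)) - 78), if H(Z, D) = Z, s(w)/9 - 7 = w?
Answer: 5184/1312081 ≈ 0.0039510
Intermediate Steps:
R(X) = 1
s(w) = 63 + 9*w
L(N) = 1 + N² + 2*N (L(N) = (N² + 2*N) + 1 = 1 + N² + 2*N)
1/((L(11/s(1) - 10/12) - 1*(-331)) - 78) = 1/(((1 + (11/(63 + 9*1) - 10/12)² + 2*(11/(63 + 9*1) - 10/12)) - 1*(-331)) - 78) = 1/(((1 + (11/(63 + 9) - 10*1/12)² + 2*(11/(63 + 9) - 10*1/12)) + 331) - 78) = 1/(((1 + (11/72 - ⅚)² + 2*(11/72 - ⅚)) + 331) - 78) = 1/(((1 + (-49/72)² + 2*(-49/72)) + 331) - 78) = 1/(((1 + 2401/5184 - 49/36) + 331) - 78) = 1/((529/5184 + 331) - 78) = 1/(1716433/5184 - 78) = 1/(1312081/5184) = 5184/1312081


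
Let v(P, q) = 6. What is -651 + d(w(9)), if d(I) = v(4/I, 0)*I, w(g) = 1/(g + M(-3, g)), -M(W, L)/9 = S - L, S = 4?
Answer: -5858/9 ≈ -650.89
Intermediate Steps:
M(W, L) = -36 + 9*L (M(W, L) = -9*(4 - L) = -36 + 9*L)
w(g) = 1/(-36 + 10*g) (w(g) = 1/(g + (-36 + 9*g)) = 1/(-36 + 10*g))
d(I) = 6*I
-651 + d(w(9)) = -651 + 6*(1/(2*(-18 + 5*9))) = -651 + 6*(1/(2*(-18 + 45))) = -651 + 6*((½)/27) = -651 + 6*((½)*(1/27)) = -651 + 6*(1/54) = -651 + ⅑ = -5858/9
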